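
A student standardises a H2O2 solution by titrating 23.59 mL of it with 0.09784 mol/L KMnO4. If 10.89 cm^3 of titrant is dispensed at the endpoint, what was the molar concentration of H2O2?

0.113 M

n(KMnO4) = 0.09784 x 0.01089 = 0.001065 mol.
From the balanced equation, 2 mol KMnO4 reacts with 5 mol H2O2, so n(H2O2) = 0.001065 x 5/2 = 0.002664 mol.
[H2O2] = 0.002664 / 0.02359 L = 0.113 M.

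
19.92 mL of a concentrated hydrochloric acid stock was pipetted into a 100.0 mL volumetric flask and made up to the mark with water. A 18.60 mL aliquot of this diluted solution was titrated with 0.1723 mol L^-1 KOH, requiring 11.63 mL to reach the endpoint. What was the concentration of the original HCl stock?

0.541 M

n(KOH) = 0.1723 x 0.01163 = 0.002004 mol.
n(HCl) in the aliquot = 0.002004 mol.
[diluted HCl] = 0.002004 / 0.01860 = 0.1077 M.
Dilution factor = 100.0/19.92 = 5.020, so [stock] = 0.1077 x 5.020 = 0.541 M.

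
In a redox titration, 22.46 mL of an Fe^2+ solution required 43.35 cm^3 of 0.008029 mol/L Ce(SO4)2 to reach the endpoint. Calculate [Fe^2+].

n(Ce(SO4)2) = 0.008029 x 0.04335 = 0.0003481 mol.
From the balanced equation, 1 mol Ce(SO4)2 reacts with 1 mol Fe^2+, so n(Fe^2+) = 0.0003481 x 1/1 = 0.0003481 mol.
[Fe^2+] = 0.0003481 / 0.02246 L = 0.0155 M.

0.0155 M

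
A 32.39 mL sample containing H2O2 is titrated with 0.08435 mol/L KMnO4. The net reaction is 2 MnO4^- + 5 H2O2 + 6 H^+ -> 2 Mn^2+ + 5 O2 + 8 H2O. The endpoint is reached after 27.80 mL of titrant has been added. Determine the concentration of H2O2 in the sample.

n(KMnO4) = 0.08435 x 0.02780 = 0.002345 mol.
From the balanced equation, 2 mol KMnO4 reacts with 5 mol H2O2, so n(H2O2) = 0.002345 x 5/2 = 0.005862 mol.
[H2O2] = 0.005862 / 0.03239 L = 0.181 M.

0.181 M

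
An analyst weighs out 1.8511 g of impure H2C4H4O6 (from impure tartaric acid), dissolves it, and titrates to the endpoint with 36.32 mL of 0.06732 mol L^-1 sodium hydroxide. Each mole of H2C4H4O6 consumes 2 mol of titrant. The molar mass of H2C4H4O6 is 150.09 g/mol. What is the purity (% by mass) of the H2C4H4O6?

9.91%

n(NaOH) = 0.06732 x 0.03632 = 0.002445 mol.
n(H2C4H4O6) = 0.002445 / 2 = 0.001223 mol.
mass of H2C4H4O6 = 0.001223 x 150.09 = 0.1835 g.
% purity = 0.1835 / 1.8511 x 100 = 9.91%.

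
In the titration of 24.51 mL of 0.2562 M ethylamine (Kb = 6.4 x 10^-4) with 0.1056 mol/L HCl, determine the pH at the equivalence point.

n(C2H5NH2) = 0.2562 x 0.02451 = 0.006279 mol; V(HCl) at equivalence = 0.006279/0.1056 = 0.05946 L.
At equivalence the base is fully converted to C2H5NH3+; total volume = 0.08397 L, so [C2H5NH3+] = 0.006279/0.08397 = 0.07478 M.
Ka(C2H5NH3+) = Kw/Kb = 1.0e-14 / 6.4 x 10^-4 = 1.56e-11.
[H^+] = sqrt(Ka x [C2H5NH3+]) = sqrt(1.56e-11 x 0.07478) = 1.08e-6 M.
pH = -log(1.08e-6) = 5.97.

5.97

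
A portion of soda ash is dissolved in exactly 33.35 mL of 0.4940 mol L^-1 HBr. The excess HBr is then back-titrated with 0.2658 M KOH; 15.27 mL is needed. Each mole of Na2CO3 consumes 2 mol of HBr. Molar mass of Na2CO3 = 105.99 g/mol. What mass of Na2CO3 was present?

0.658 g

Total n(HBr) added = 0.4940 x 0.03335 = 0.01647 mol.
n(KOH) used = 0.2658 x 0.01527 = 0.004059 mol, which equals the excess n(HBr).
So n(HBr) consumed by the sample = 0.01647 - 0.004059 = 0.01242 mol.
n(Na2CO3) = 0.01242 / 2 = 0.006208 mol.
mass = 0.006208 mol x 105.99 g/mol = 0.658 g.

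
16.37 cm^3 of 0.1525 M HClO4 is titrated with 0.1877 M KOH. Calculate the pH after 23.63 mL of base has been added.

12.69

n(acid) = 0.1525 x 0.01637 = 0.002496 mol; n(KOH) added = 0.1877 x 0.02363 = 0.004435 mol.
Base is in excess by 0.004435 - 0.002496 = 0.001939 mol in a total volume of 0.04000 L.
[OH^-] = 0.001939/0.04000 = 0.04847 M, so pOH = 1.31 and pH = 14.00 - 1.31 = 12.69.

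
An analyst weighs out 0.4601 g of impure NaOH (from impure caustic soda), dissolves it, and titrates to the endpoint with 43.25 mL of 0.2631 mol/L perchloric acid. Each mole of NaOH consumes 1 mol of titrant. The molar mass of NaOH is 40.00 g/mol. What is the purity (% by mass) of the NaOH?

n(HClO4) = 0.2631 x 0.04325 = 0.01138 mol.
n(NaOH) = 0.01138 / 1 = 0.01138 mol.
mass of NaOH = 0.01138 x 40.00 = 0.4552 g.
% purity = 0.4552 / 0.4601 x 100 = 98.9%.

98.9%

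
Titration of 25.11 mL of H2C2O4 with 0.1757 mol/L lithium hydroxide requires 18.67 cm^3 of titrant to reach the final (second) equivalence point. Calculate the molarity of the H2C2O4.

0.0653 M

n(LiOH) = 0.1757 x 0.01867 = 0.003280 mol.
At the final (second) equivalence point, 2 mol OH^- react per mol H2C2O4, so n(H2C2O4) = 0.003280 / 2 = 0.001640 mol.
[H2C2O4] = 0.001640 / 0.02511 L = 0.0653 M.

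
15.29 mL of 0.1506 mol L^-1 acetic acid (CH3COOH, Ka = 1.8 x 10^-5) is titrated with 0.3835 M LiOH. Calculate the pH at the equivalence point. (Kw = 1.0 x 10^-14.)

8.89

n(CH3COOH) = 0.1506 x 0.01529 = 0.002303 mol; V(LiOH) at equivalence = 0.002303/0.3835 = 0.006004 L.
At equivalence all the acid is converted to CH3COO-; total volume = 0.01529 + 0.006004 = 0.02129 L, so [CH3COO-] = 0.002303/0.02129 = 0.1081 M.
Kb = Kw/Ka = 1.0e-14 / 1.8 x 10^-5 = 5.56e-10.
[OH^-] = sqrt(Kb x [CH3COO-]) = sqrt(5.56e-10 x 0.1081) = 7.75e-6 M.
pOH = 5.11, so pH = 14.00 - 5.11 = 8.89.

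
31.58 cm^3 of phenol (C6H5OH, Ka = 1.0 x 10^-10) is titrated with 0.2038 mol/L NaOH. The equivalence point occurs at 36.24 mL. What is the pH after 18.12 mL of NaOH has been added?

18.12 mL is exactly half the equivalence volume (36.24/2), i.e. the half-equivalence point.
There, n(HA) = n(A^-), so pH = pKa = -log(1.0 x 10^-10) = 10.00.

10.00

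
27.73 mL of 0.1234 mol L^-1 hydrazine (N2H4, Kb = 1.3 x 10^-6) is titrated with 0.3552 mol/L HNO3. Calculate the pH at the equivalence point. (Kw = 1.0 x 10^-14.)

n(N2H4) = 0.1234 x 0.02773 = 0.003422 mol; V(HNO3) at equivalence = 0.003422/0.3552 = 0.009634 L.
At equivalence the base is fully converted to N2H5+; total volume = 0.03736 L, so [N2H5+] = 0.003422/0.03736 = 0.09158 M.
Ka(N2H5+) = Kw/Kb = 1.0e-14 / 1.3 x 10^-6 = 7.69e-9.
[H^+] = sqrt(Ka x [N2H5+]) = sqrt(7.69e-9 x 0.09158) = 2.65e-5 M.
pH = -log(2.65e-5) = 4.58.

4.58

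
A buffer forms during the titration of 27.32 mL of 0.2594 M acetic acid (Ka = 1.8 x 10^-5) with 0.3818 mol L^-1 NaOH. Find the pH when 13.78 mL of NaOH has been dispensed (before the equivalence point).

5.20

Initial n(CH3COOH) = 0.2594 x 0.02732 = 0.007087 mol.
n(NaOH) added = 0.3818 x 0.01378 = 0.005261 mol, converting that many moles of CH3COOH to CH3COO-.
Remaining n(CH3COOH) = 0.001826 mol; n(CH3COO-) = 0.005261 mol.
By Henderson-Hasselbalch, pH = pKa + log([A^-]/[HA]) = 4.74 + log(0.005261/0.001826) = 4.74 + (+0.46) = 5.20.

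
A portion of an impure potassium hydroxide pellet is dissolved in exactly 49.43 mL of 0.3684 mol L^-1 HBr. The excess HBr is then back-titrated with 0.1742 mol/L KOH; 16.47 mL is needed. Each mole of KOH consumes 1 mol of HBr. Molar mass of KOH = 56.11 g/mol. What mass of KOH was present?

0.861 g

Total n(HBr) added = 0.3684 x 0.04943 = 0.01821 mol.
n(KOH) used = 0.1742 x 0.01647 = 0.002869 mol, which equals the excess n(HBr).
So n(HBr) consumed by the sample = 0.01821 - 0.002869 = 0.01534 mol.
n(KOH) = 0.01534 / 1 = 0.01534 mol.
mass = 0.01534 mol x 56.11 g/mol = 0.861 g.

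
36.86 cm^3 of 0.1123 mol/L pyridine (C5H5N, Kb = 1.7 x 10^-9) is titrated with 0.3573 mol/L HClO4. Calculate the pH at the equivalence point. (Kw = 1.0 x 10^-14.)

n(C5H5N) = 0.1123 x 0.03686 = 0.004139 mol; V(HClO4) at equivalence = 0.004139/0.3573 = 0.01159 L.
At equivalence the base is fully converted to C5H5NH+; total volume = 0.04845 L, so [C5H5NH+] = 0.004139/0.04845 = 0.08544 M.
Ka(C5H5NH+) = Kw/Kb = 1.0e-14 / 1.7 x 10^-9 = 5.88e-6.
[H^+] = sqrt(Ka x [C5H5NH+]) = sqrt(5.88e-6 x 0.08544) = 0.000709 M.
pH = -log(0.000709) = 3.15.

3.15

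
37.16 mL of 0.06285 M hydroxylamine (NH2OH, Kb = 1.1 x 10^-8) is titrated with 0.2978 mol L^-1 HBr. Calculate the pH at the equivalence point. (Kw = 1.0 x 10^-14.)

3.66

n(NH2OH) = 0.06285 x 0.03716 = 0.002336 mol; V(HBr) at equivalence = 0.002336/0.2978 = 0.007843 L.
At equivalence the base is fully converted to NH3OH+; total volume = 0.04500 L, so [NH3OH+] = 0.002336/0.04500 = 0.05190 M.
Ka(NH3OH+) = Kw/Kb = 1.0e-14 / 1.1 x 10^-8 = 9.09e-7.
[H^+] = sqrt(Ka x [NH3OH+]) = sqrt(9.09e-7 x 0.05190) = 0.000217 M.
pH = -log(0.000217) = 3.66.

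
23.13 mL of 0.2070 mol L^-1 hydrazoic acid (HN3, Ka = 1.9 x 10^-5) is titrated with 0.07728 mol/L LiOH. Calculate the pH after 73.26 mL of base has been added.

11.96

n(acid) = 0.2070 x 0.02313 = 0.004788 mol; n(LiOH) added = 0.07728 x 0.07326 = 0.005662 mol.
Base is in excess by 0.005662 - 0.004788 = 0.0008736 mol in a total volume of 0.09639 L.
[OH^-] = 0.0008736/0.09639 = 0.009063 M, so pOH = 2.04 and pH = 14.00 - 2.04 = 11.96.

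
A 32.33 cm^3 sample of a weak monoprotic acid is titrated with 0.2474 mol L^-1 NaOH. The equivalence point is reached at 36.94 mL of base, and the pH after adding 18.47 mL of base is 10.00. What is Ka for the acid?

1.0 x 10^-10

18.47 mL is half of the equivalence volume, so this is the half-equivalence point where [HA] = [A^-].
At half-equivalence pH = pKa, so pKa = 10.00.
Ka = 10^(-10.00) = 1.0 x 10^-10.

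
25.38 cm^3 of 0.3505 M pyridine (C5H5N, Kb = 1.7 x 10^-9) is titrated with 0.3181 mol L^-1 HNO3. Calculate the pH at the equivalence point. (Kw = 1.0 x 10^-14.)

3.00

n(C5H5N) = 0.3505 x 0.02538 = 0.008896 mol; V(HNO3) at equivalence = 0.008896/0.3181 = 0.02797 L.
At equivalence the base is fully converted to C5H5NH+; total volume = 0.05335 L, so [C5H5NH+] = 0.008896/0.05335 = 0.1668 M.
Ka(C5H5NH+) = Kw/Kb = 1.0e-14 / 1.7 x 10^-9 = 5.88e-6.
[H^+] = sqrt(Ka x [C5H5NH+]) = sqrt(5.88e-6 x 0.1668) = 0.000990 M.
pH = -log(0.000990) = 3.00.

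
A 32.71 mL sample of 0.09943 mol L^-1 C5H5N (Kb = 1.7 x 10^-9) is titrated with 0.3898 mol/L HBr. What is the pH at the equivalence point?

n(C5H5N) = 0.09943 x 0.03271 = 0.003252 mol; V(HBr) at equivalence = 0.003252/0.3898 = 0.008344 L.
At equivalence the base is fully converted to C5H5NH+; total volume = 0.04105 L, so [C5H5NH+] = 0.003252/0.04105 = 0.07922 M.
Ka(C5H5NH+) = Kw/Kb = 1.0e-14 / 1.7 x 10^-9 = 5.88e-6.
[H^+] = sqrt(Ka x [C5H5NH+]) = sqrt(5.88e-6 x 0.07922) = 0.000683 M.
pH = -log(0.000683) = 3.17.

3.17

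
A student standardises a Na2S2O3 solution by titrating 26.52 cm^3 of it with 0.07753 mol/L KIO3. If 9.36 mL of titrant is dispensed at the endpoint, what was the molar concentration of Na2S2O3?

n(KIO3) = 0.07753 x 0.009360 = 0.0007257 mol.
From the balanced equation, 1 mol KIO3 reacts with 6 mol Na2S2O3, so n(Na2S2O3) = 0.0007257 x 6/1 = 0.004354 mol.
[Na2S2O3] = 0.004354 / 0.02652 L = 0.164 M.

0.164 M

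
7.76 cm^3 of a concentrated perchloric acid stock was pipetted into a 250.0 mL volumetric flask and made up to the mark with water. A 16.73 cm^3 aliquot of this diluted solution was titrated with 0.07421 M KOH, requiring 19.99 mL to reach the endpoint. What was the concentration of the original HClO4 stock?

2.86 M

n(KOH) = 0.07421 x 0.01999 = 0.001483 mol.
n(HClO4) in the aliquot = 0.001483 mol.
[diluted HClO4] = 0.001483 / 0.01673 = 0.08867 M.
Dilution factor = 250.0/7.760 = 32.22, so [stock] = 0.08867 x 32.22 = 2.86 M.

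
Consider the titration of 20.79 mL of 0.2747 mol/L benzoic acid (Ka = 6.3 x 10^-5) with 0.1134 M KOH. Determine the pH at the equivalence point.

8.55

n(C6H5COOH) = 0.2747 x 0.02079 = 0.005711 mol; V(KOH) at equivalence = 0.005711/0.1134 = 0.05036 L.
At equivalence all the acid is converted to C6H5COO-; total volume = 0.02079 + 0.05036 = 0.07115 L, so [C6H5COO-] = 0.005711/0.07115 = 0.08027 M.
Kb = Kw/Ka = 1.0e-14 / 6.3 x 10^-5 = 1.59e-10.
[OH^-] = sqrt(Kb x [C6H5COO-]) = sqrt(1.59e-10 x 0.08027) = 3.57e-6 M.
pOH = 5.45, so pH = 14.00 - 5.45 = 8.55.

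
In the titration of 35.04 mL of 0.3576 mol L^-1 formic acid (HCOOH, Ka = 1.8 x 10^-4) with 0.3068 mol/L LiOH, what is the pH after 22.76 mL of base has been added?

3.84

Initial n(HCOOH) = 0.3576 x 0.03504 = 0.01253 mol.
n(LiOH) added = 0.3068 x 0.02276 = 0.006983 mol, converting that many moles of HCOOH to HCOO-.
Remaining n(HCOOH) = 0.005548 mol; n(HCOO-) = 0.006983 mol.
By Henderson-Hasselbalch, pH = pKa + log([A^-]/[HA]) = 3.74 + log(0.006983/0.005548) = 3.74 + (+0.10) = 3.84.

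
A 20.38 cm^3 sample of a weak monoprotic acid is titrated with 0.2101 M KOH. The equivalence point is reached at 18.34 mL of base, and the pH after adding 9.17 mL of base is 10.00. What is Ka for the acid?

1.0 x 10^-10

9.17 mL is half of the equivalence volume, so this is the half-equivalence point where [HA] = [A^-].
At half-equivalence pH = pKa, so pKa = 10.00.
Ka = 10^(-10.00) = 1.0 x 10^-10.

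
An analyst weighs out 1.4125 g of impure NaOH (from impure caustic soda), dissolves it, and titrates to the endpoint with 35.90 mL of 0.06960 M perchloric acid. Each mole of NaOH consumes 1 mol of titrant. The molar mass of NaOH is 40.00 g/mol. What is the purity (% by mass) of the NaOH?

7.08%

n(HClO4) = 0.06960 x 0.03590 = 0.002499 mol.
n(NaOH) = 0.002499 / 1 = 0.002499 mol.
mass of NaOH = 0.002499 x 40.00 = 0.09995 g.
% purity = 0.09995 / 1.4125 x 100 = 7.08%.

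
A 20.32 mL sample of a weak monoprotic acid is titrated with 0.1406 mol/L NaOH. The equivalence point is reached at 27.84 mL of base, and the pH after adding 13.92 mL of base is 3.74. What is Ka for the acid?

1.8 x 10^-4

13.92 mL is half of the equivalence volume, so this is the half-equivalence point where [HA] = [A^-].
At half-equivalence pH = pKa, so pKa = 3.74.
Ka = 10^(-3.74) = 1.8 x 10^-4.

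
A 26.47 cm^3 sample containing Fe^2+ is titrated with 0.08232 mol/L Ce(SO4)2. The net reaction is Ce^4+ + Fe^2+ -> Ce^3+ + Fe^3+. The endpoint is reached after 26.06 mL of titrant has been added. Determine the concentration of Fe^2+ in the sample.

n(Ce(SO4)2) = 0.08232 x 0.02606 = 0.002145 mol.
From the balanced equation, 1 mol Ce(SO4)2 reacts with 1 mol Fe^2+, so n(Fe^2+) = 0.002145 x 1/1 = 0.002145 mol.
[Fe^2+] = 0.002145 / 0.02647 L = 0.0810 M.

0.0810 M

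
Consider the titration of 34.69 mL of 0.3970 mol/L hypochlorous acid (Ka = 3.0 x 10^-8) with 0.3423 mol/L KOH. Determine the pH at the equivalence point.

n(HClO) = 0.3970 x 0.03469 = 0.01377 mol; V(KOH) at equivalence = 0.01377/0.3423 = 0.04023 L.
At equivalence all the acid is converted to ClO-; total volume = 0.03469 + 0.04023 = 0.07492 L, so [ClO-] = 0.01377/0.07492 = 0.1838 M.
Kb = Kw/Ka = 1.0e-14 / 3.0 x 10^-8 = 3.33e-7.
[OH^-] = sqrt(Kb x [ClO-]) = sqrt(3.33e-7 x 0.1838) = 0.000248 M.
pOH = 3.61, so pH = 14.00 - 3.61 = 10.39.

10.39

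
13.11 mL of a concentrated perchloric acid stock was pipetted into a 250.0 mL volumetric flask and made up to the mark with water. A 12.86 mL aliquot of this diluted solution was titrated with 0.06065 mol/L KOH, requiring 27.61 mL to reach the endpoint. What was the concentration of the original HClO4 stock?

2.48 M

n(KOH) = 0.06065 x 0.02761 = 0.001675 mol.
n(HClO4) in the aliquot = 0.001675 mol.
[diluted HClO4] = 0.001675 / 0.01286 = 0.1302 M.
Dilution factor = 250.0/13.11 = 19.07, so [stock] = 0.1302 x 19.07 = 2.48 M.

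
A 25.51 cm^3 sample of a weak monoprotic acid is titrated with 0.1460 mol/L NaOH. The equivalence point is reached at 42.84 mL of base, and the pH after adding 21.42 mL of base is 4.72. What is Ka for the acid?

1.9 x 10^-5

21.42 mL is half of the equivalence volume, so this is the half-equivalence point where [HA] = [A^-].
At half-equivalence pH = pKa, so pKa = 4.72.
Ka = 10^(-4.72) = 1.9 x 10^-5.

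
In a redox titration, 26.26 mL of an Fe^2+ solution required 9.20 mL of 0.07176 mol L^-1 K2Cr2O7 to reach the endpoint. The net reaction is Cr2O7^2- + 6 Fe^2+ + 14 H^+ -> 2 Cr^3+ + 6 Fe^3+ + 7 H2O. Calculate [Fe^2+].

0.151 M

n(K2Cr2O7) = 0.07176 x 0.009200 = 0.0006602 mol.
From the balanced equation, 1 mol K2Cr2O7 reacts with 6 mol Fe^2+, so n(Fe^2+) = 0.0006602 x 6/1 = 0.003961 mol.
[Fe^2+] = 0.003961 / 0.02626 L = 0.151 M.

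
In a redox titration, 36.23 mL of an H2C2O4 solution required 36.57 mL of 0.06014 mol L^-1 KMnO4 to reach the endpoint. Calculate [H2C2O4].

n(KMnO4) = 0.06014 x 0.03657 = 0.002199 mol.
From the balanced equation, 2 mol KMnO4 reacts with 5 mol H2C2O4, so n(H2C2O4) = 0.002199 x 5/2 = 0.005498 mol.
[H2C2O4] = 0.005498 / 0.03623 L = 0.152 M.

0.152 M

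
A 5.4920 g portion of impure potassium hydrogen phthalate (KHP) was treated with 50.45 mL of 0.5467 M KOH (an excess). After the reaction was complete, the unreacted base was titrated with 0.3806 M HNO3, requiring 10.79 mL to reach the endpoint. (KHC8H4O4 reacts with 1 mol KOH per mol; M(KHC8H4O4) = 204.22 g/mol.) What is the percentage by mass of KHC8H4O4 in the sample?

87.3%

Total n(KOH) added = 0.5467 x 0.05045 = 0.02758 mol.
n(HNO3) used = 0.3806 x 0.01079 = 0.004107 mol, which equals the excess n(KOH).
So n(KOH) consumed by the sample = 0.02758 - 0.004107 = 0.02347 mol.
n(KHC8H4O4) = 0.02347 / 1 = 0.02347 mol.
mass KHC8H4O4 = 0.02347 x 204.22 = 4.794 g, so %KHC8H4O4 = 4.794/5.4920 x 100 = 87.3%.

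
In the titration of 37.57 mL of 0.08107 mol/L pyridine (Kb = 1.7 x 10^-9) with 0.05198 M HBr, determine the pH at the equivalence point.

n(C5H5N) = 0.08107 x 0.03757 = 0.003046 mol; V(HBr) at equivalence = 0.003046/0.05198 = 0.05860 L.
At equivalence the base is fully converted to C5H5NH+; total volume = 0.09617 L, so [C5H5NH+] = 0.003046/0.09617 = 0.03167 M.
Ka(C5H5NH+) = Kw/Kb = 1.0e-14 / 1.7 x 10^-9 = 5.88e-6.
[H^+] = sqrt(Ka x [C5H5NH+]) = sqrt(5.88e-6 x 0.03167) = 0.000432 M.
pH = -log(0.000432) = 3.36.

3.36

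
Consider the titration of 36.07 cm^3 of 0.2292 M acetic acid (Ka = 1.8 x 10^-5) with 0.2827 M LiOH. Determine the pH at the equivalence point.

n(CH3COOH) = 0.2292 x 0.03607 = 0.008267 mol; V(LiOH) at equivalence = 0.008267/0.2827 = 0.02924 L.
At equivalence all the acid is converted to CH3COO-; total volume = 0.03607 + 0.02924 = 0.06531 L, so [CH3COO-] = 0.008267/0.06531 = 0.1266 M.
Kb = Kw/Ka = 1.0e-14 / 1.8 x 10^-5 = 5.56e-10.
[OH^-] = sqrt(Kb x [CH3COO-]) = sqrt(5.56e-10 x 0.1266) = 8.39e-6 M.
pOH = 5.08, so pH = 14.00 - 5.08 = 8.92.

8.92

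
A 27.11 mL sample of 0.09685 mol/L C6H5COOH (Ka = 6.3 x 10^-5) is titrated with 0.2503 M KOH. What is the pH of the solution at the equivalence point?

8.52

n(C6H5COOH) = 0.09685 x 0.02711 = 0.002626 mol; V(KOH) at equivalence = 0.002626/0.2503 = 0.01049 L.
At equivalence all the acid is converted to C6H5COO-; total volume = 0.02711 + 0.01049 = 0.03760 L, so [C6H5COO-] = 0.002626/0.03760 = 0.06983 M.
Kb = Kw/Ka = 1.0e-14 / 6.3 x 10^-5 = 1.59e-10.
[OH^-] = sqrt(Kb x [C6H5COO-]) = sqrt(1.59e-10 x 0.06983) = 3.33e-6 M.
pOH = 5.48, so pH = 14.00 - 5.48 = 8.52.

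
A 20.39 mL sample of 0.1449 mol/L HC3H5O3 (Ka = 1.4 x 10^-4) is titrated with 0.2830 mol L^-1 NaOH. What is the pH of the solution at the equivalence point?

8.42

n(HC3H5O3) = 0.1449 x 0.02039 = 0.002955 mol; V(NaOH) at equivalence = 0.002955/0.2830 = 0.01044 L.
At equivalence all the acid is converted to C3H5O3-; total volume = 0.02039 + 0.01044 = 0.03083 L, so [C3H5O3-] = 0.002955/0.03083 = 0.09583 M.
Kb = Kw/Ka = 1.0e-14 / 1.4 x 10^-4 = 7.14e-11.
[OH^-] = sqrt(Kb x [C3H5O3-]) = sqrt(7.14e-11 x 0.09583) = 2.62e-6 M.
pOH = 5.58, so pH = 14.00 - 5.58 = 8.42.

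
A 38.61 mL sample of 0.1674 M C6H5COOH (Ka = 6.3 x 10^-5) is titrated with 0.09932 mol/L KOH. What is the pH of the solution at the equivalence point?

n(C6H5COOH) = 0.1674 x 0.03861 = 0.006463 mol; V(KOH) at equivalence = 0.006463/0.09932 = 0.06508 L.
At equivalence all the acid is converted to C6H5COO-; total volume = 0.03861 + 0.06508 = 0.1037 L, so [C6H5COO-] = 0.006463/0.1037 = 0.06234 M.
Kb = Kw/Ka = 1.0e-14 / 6.3 x 10^-5 = 1.59e-10.
[OH^-] = sqrt(Kb x [C6H5COO-]) = sqrt(1.59e-10 x 0.06234) = 3.15e-6 M.
pOH = 5.50, so pH = 14.00 - 5.50 = 8.50.

8.50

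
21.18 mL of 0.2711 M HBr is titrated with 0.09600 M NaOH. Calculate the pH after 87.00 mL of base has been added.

12.38

n(acid) = 0.2711 x 0.02118 = 0.005742 mol; n(NaOH) added = 0.09600 x 0.08700 = 0.008352 mol.
Base is in excess by 0.008352 - 0.005742 = 0.002610 mol in a total volume of 0.1082 L.
[OH^-] = 0.002610/0.1082 = 0.02413 M, so pOH = 1.62 and pH = 14.00 - 1.62 = 12.38.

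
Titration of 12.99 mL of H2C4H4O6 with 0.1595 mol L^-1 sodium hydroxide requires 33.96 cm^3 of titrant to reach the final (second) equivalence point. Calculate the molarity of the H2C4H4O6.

n(NaOH) = 0.1595 x 0.03396 = 0.005417 mol.
At the final (second) equivalence point, 2 mol OH^- react per mol H2C4H4O6, so n(H2C4H4O6) = 0.005417 / 2 = 0.002708 mol.
[H2C4H4O6] = 0.002708 / 0.01299 L = 0.208 M.

0.208 M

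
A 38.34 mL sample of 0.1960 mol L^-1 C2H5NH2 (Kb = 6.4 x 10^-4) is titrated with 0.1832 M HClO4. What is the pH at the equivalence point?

n(C2H5NH2) = 0.1960 x 0.03834 = 0.007515 mol; V(HClO4) at equivalence = 0.007515/0.1832 = 0.04102 L.
At equivalence the base is fully converted to C2H5NH3+; total volume = 0.07936 L, so [C2H5NH3+] = 0.007515/0.07936 = 0.09469 M.
Ka(C2H5NH3+) = Kw/Kb = 1.0e-14 / 6.4 x 10^-4 = 1.56e-11.
[H^+] = sqrt(Ka x [C2H5NH3+]) = sqrt(1.56e-11 x 0.09469) = 1.22e-6 M.
pH = -log(1.22e-6) = 5.91.

5.91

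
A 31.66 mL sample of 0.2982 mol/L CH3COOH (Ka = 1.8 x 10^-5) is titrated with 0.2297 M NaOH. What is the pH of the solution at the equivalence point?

n(CH3COOH) = 0.2982 x 0.03166 = 0.009441 mol; V(NaOH) at equivalence = 0.009441/0.2297 = 0.04110 L.
At equivalence all the acid is converted to CH3COO-; total volume = 0.03166 + 0.04110 = 0.07276 L, so [CH3COO-] = 0.009441/0.07276 = 0.1298 M.
Kb = Kw/Ka = 1.0e-14 / 1.8 x 10^-5 = 5.56e-10.
[OH^-] = sqrt(Kb x [CH3COO-]) = sqrt(5.56e-10 x 0.1298) = 8.49e-6 M.
pOH = 5.07, so pH = 14.00 - 5.07 = 8.93.

8.93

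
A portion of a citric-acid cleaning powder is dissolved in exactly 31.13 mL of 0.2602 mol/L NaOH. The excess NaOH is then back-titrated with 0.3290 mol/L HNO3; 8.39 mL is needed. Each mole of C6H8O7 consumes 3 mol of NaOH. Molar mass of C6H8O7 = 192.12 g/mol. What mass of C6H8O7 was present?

0.342 g

Total n(NaOH) added = 0.2602 x 0.03113 = 0.008100 mol.
n(HNO3) used = 0.3290 x 0.008390 = 0.002760 mol, which equals the excess n(NaOH).
So n(NaOH) consumed by the sample = 0.008100 - 0.002760 = 0.005340 mol.
n(C6H8O7) = 0.005340 / 3 = 0.001780 mol.
mass = 0.001780 mol x 192.12 g/mol = 0.342 g.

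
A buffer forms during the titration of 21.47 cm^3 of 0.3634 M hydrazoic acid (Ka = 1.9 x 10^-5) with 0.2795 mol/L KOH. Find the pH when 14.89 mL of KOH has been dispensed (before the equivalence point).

Initial n(HN3) = 0.3634 x 0.02147 = 0.007802 mol.
n(KOH) added = 0.2795 x 0.01489 = 0.004162 mol, converting that many moles of HN3 to N3-.
Remaining n(HN3) = 0.003640 mol; n(N3-) = 0.004162 mol.
By Henderson-Hasselbalch, pH = pKa + log([A^-]/[HA]) = 4.72 + log(0.004162/0.003640) = 4.72 + (+0.06) = 4.78.

4.78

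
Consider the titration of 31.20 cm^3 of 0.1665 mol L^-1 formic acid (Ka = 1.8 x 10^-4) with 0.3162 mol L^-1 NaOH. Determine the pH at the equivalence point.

8.39

n(HCOOH) = 0.1665 x 0.03120 = 0.005195 mol; V(NaOH) at equivalence = 0.005195/0.3162 = 0.01643 L.
At equivalence all the acid is converted to HCOO-; total volume = 0.03120 + 0.01643 = 0.04763 L, so [HCOO-] = 0.005195/0.04763 = 0.1091 M.
Kb = Kw/Ka = 1.0e-14 / 1.8 x 10^-4 = 5.56e-11.
[OH^-] = sqrt(Kb x [HCOO-]) = sqrt(5.56e-11 x 0.1091) = 2.46e-6 M.
pOH = 5.61, so pH = 14.00 - 5.61 = 8.39.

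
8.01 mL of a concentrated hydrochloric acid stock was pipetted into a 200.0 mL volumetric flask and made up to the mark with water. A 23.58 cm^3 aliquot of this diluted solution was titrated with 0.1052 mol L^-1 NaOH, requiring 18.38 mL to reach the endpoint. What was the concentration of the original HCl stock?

n(NaOH) = 0.1052 x 0.01838 = 0.001934 mol.
n(HCl) in the aliquot = 0.001934 mol.
[diluted HCl] = 0.001934 / 0.02358 = 0.08200 M.
Dilution factor = 200.0/8.010 = 24.97, so [stock] = 0.08200 x 24.97 = 2.05 M.

2.05 M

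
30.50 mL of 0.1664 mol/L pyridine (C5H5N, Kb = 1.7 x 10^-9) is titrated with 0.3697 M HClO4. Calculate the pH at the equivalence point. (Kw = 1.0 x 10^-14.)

3.09

n(C5H5N) = 0.1664 x 0.03050 = 0.005075 mol; V(HClO4) at equivalence = 0.005075/0.3697 = 0.01373 L.
At equivalence the base is fully converted to C5H5NH+; total volume = 0.04423 L, so [C5H5NH+] = 0.005075/0.04423 = 0.1148 M.
Ka(C5H5NH+) = Kw/Kb = 1.0e-14 / 1.7 x 10^-9 = 5.88e-6.
[H^+] = sqrt(Ka x [C5H5NH+]) = sqrt(5.88e-6 x 0.1148) = 0.000822 M.
pH = -log(0.000822) = 3.09.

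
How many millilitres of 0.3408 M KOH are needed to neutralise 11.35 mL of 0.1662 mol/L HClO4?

n(HClO4) = 0.1662 mol/L x 0.01135 L = 0.001886 mol.
At equivalence n(KOH) = n(HClO4) = 0.001886 mol.
V(KOH) = 0.001886 / 0.3408 = 0.005535 L = 5.54 mL.

5.54 mL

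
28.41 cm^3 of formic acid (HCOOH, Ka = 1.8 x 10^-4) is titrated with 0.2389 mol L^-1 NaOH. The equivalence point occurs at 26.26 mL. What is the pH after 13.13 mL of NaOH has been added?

3.74

13.13 mL is exactly half the equivalence volume (26.26/2), i.e. the half-equivalence point.
There, n(HA) = n(A^-), so pH = pKa = -log(1.8 x 10^-4) = 3.74.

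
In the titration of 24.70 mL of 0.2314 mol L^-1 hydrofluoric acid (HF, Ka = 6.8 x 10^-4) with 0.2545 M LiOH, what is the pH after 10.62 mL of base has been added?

3.12

Initial n(HF) = 0.2314 x 0.02470 = 0.005716 mol.
n(LiOH) added = 0.2545 x 0.01062 = 0.002703 mol, converting that many moles of HF to F-.
Remaining n(HF) = 0.003013 mol; n(F-) = 0.002703 mol.
By Henderson-Hasselbalch, pH = pKa + log([A^-]/[HA]) = 3.17 + log(0.002703/0.003013) = 3.17 + (-0.05) = 3.12.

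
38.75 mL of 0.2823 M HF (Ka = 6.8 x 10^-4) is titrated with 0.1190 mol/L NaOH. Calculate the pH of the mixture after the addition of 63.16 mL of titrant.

Initial n(HF) = 0.2823 x 0.03875 = 0.01094 mol.
n(NaOH) added = 0.1190 x 0.06316 = 0.007516 mol, converting that many moles of HF to F-.
Remaining n(HF) = 0.003423 mol; n(F-) = 0.007516 mol.
By Henderson-Hasselbalch, pH = pKa + log([A^-]/[HA]) = 3.17 + log(0.007516/0.003423) = 3.17 + (+0.34) = 3.51.

3.51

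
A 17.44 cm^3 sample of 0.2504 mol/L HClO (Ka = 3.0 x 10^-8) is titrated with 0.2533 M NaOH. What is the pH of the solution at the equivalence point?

n(HClO) = 0.2504 x 0.01744 = 0.004367 mol; V(NaOH) at equivalence = 0.004367/0.2533 = 0.01724 L.
At equivalence all the acid is converted to ClO-; total volume = 0.01744 + 0.01724 = 0.03468 L, so [ClO-] = 0.004367/0.03468 = 0.1259 M.
Kb = Kw/Ka = 1.0e-14 / 3.0 x 10^-8 = 3.33e-7.
[OH^-] = sqrt(Kb x [ClO-]) = sqrt(3.33e-7 x 0.1259) = 0.000205 M.
pOH = 3.69, so pH = 14.00 - 3.69 = 10.31.

10.31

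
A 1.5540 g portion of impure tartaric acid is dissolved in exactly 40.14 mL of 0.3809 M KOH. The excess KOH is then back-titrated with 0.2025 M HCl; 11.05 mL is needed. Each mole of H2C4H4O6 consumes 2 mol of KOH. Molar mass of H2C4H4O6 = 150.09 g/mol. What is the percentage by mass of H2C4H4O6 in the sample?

63.0%

Total n(KOH) added = 0.3809 x 0.04014 = 0.01529 mol.
n(HCl) used = 0.2025 x 0.01105 = 0.002238 mol, which equals the excess n(KOH).
So n(KOH) consumed by the sample = 0.01529 - 0.002238 = 0.01305 mol.
n(H2C4H4O6) = 0.01305 / 2 = 0.006526 mol.
mass H2C4H4O6 = 0.006526 x 150.09 = 0.9795 g, so %H2C4H4O6 = 0.9795/1.5540 x 100 = 63.0%.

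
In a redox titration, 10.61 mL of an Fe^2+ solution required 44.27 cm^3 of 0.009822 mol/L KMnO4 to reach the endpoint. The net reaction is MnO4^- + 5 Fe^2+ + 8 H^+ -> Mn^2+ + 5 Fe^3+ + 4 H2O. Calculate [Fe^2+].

0.205 M

n(KMnO4) = 0.009822 x 0.04427 = 0.0004348 mol.
From the balanced equation, 1 mol KMnO4 reacts with 5 mol Fe^2+, so n(Fe^2+) = 0.0004348 x 5/1 = 0.002174 mol.
[Fe^2+] = 0.002174 / 0.01061 L = 0.205 M.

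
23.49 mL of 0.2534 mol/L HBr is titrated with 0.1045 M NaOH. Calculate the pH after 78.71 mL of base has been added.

12.35

n(acid) = 0.2534 x 0.02349 = 0.005952 mol; n(NaOH) added = 0.1045 x 0.07871 = 0.008225 mol.
Base is in excess by 0.008225 - 0.005952 = 0.002273 mol in a total volume of 0.1022 L.
[OH^-] = 0.002273/0.1022 = 0.02224 M, so pOH = 1.65 and pH = 14.00 - 1.65 = 12.35.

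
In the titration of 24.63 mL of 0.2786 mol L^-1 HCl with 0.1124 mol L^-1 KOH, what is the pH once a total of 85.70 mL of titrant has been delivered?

12.40

n(acid) = 0.2786 x 0.02463 = 0.006862 mol; n(KOH) added = 0.1124 x 0.08570 = 0.009633 mol.
Base is in excess by 0.009633 - 0.006862 = 0.002771 mol in a total volume of 0.1103 L.
[OH^-] = 0.002771/0.1103 = 0.02511 M, so pOH = 1.60 and pH = 14.00 - 1.60 = 12.40.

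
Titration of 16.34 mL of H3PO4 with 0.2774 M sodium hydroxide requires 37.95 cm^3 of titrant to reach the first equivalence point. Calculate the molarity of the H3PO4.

0.644 M

n(NaOH) = 0.2774 x 0.03795 = 0.01053 mol.
At the first equivalence point, 1 mol OH^- react per mol H3PO4, so n(H3PO4) = 0.01053 / 1 = 0.01053 mol.
[H3PO4] = 0.01053 / 0.01634 L = 0.644 M.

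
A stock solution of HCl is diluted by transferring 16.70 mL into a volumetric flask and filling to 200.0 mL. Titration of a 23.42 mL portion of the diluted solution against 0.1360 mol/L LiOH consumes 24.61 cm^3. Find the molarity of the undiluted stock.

1.71 M

n(LiOH) = 0.1360 x 0.02461 = 0.003347 mol.
n(HCl) in the aliquot = 0.003347 mol.
[diluted HCl] = 0.003347 / 0.02342 = 0.1429 M.
Dilution factor = 200.0/16.70 = 11.98, so [stock] = 0.1429 x 11.98 = 1.71 M.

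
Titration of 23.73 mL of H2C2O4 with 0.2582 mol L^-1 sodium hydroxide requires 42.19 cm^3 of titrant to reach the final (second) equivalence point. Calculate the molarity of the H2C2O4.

n(NaOH) = 0.2582 x 0.04219 = 0.01089 mol.
At the final (second) equivalence point, 2 mol OH^- react per mol H2C2O4, so n(H2C2O4) = 0.01089 / 2 = 0.005447 mol.
[H2C2O4] = 0.005447 / 0.02373 L = 0.230 M.

0.230 M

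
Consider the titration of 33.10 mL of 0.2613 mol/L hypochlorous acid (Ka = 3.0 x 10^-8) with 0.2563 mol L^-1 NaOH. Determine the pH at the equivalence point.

10.32

n(HClO) = 0.2613 x 0.03310 = 0.008649 mol; V(NaOH) at equivalence = 0.008649/0.2563 = 0.03375 L.
At equivalence all the acid is converted to ClO-; total volume = 0.03310 + 0.03375 = 0.06685 L, so [ClO-] = 0.008649/0.06685 = 0.1294 M.
Kb = Kw/Ka = 1.0e-14 / 3.0 x 10^-8 = 3.33e-7.
[OH^-] = sqrt(Kb x [ClO-]) = sqrt(3.33e-7 x 0.1294) = 0.000208 M.
pOH = 3.68, so pH = 14.00 - 3.68 = 10.32.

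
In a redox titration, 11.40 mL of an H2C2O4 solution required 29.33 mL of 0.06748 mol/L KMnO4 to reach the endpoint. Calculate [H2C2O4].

0.434 M

n(KMnO4) = 0.06748 x 0.02933 = 0.001979 mol.
From the balanced equation, 2 mol KMnO4 reacts with 5 mol H2C2O4, so n(H2C2O4) = 0.001979 x 5/2 = 0.004948 mol.
[H2C2O4] = 0.004948 / 0.01140 L = 0.434 M.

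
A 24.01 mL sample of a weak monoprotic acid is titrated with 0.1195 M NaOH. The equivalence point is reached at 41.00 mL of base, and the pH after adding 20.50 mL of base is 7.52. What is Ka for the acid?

20.50 mL is half of the equivalence volume, so this is the half-equivalence point where [HA] = [A^-].
At half-equivalence pH = pKa, so pKa = 7.52.
Ka = 10^(-7.52) = 3.0 x 10^-8.

3.0 x 10^-8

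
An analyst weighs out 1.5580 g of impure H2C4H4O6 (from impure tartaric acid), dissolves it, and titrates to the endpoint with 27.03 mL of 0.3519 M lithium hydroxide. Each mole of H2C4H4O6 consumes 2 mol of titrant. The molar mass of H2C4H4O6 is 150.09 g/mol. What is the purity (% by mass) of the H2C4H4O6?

45.8%

n(LiOH) = 0.3519 x 0.02703 = 0.009512 mol.
n(H2C4H4O6) = 0.009512 / 2 = 0.004756 mol.
mass of H2C4H4O6 = 0.004756 x 150.09 = 0.7138 g.
% purity = 0.7138 / 1.5580 x 100 = 45.8%.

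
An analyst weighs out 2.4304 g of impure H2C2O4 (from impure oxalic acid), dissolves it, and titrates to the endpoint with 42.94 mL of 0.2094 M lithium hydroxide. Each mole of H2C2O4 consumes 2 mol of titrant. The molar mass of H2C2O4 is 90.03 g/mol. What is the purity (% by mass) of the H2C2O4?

n(LiOH) = 0.2094 x 0.04294 = 0.008992 mol.
n(H2C2O4) = 0.008992 / 2 = 0.004496 mol.
mass of H2C2O4 = 0.004496 x 90.03 = 0.4048 g.
% purity = 0.4048 / 2.4304 x 100 = 16.7%.

16.7%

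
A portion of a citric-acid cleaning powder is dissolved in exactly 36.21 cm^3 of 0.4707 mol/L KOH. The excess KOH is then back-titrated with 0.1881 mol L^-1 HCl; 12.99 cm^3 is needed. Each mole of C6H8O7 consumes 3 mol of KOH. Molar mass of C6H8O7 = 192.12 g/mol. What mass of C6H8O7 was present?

Total n(KOH) added = 0.4707 x 0.03621 = 0.01704 mol.
n(HCl) used = 0.1881 x 0.01299 = 0.002443 mol, which equals the excess n(KOH).
So n(KOH) consumed by the sample = 0.01704 - 0.002443 = 0.01460 mol.
n(C6H8O7) = 0.01460 / 3 = 0.004867 mol.
mass = 0.004867 mol x 192.12 g/mol = 0.935 g.

0.935 g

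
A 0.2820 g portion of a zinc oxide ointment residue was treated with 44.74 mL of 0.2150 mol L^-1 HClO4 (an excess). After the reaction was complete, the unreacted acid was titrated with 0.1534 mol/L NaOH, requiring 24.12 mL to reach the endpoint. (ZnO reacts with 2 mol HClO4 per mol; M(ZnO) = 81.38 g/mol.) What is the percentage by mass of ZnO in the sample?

85.4%

Total n(HClO4) added = 0.2150 x 0.04474 = 0.009619 mol.
n(NaOH) used = 0.1534 x 0.02412 = 0.003700 mol, which equals the excess n(HClO4).
So n(HClO4) consumed by the sample = 0.009619 - 0.003700 = 0.005919 mol.
n(ZnO) = 0.005919 / 2 = 0.002960 mol.
mass ZnO = 0.002960 x 81.38 = 0.2408 g, so %ZnO = 0.2408/0.2820 x 100 = 85.4%.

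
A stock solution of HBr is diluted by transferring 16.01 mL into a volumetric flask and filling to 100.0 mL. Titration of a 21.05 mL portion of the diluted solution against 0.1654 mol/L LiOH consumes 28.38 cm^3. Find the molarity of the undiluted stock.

n(LiOH) = 0.1654 x 0.02838 = 0.004694 mol.
n(HBr) in the aliquot = 0.004694 mol.
[diluted HBr] = 0.004694 / 0.02105 = 0.2230 M.
Dilution factor = 100.0/16.01 = 6.246, so [stock] = 0.2230 x 6.246 = 1.39 M.

1.39 M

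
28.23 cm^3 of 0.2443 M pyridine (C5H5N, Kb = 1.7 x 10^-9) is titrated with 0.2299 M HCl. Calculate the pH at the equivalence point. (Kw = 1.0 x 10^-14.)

n(C5H5N) = 0.2443 x 0.02823 = 0.006897 mol; V(HCl) at equivalence = 0.006897/0.2299 = 0.03000 L.
At equivalence the base is fully converted to C5H5NH+; total volume = 0.05823 L, so [C5H5NH+] = 0.006897/0.05823 = 0.1184 M.
Ka(C5H5NH+) = Kw/Kb = 1.0e-14 / 1.7 x 10^-9 = 5.88e-6.
[H^+] = sqrt(Ka x [C5H5NH+]) = sqrt(5.88e-6 x 0.1184) = 0.000835 M.
pH = -log(0.000835) = 3.08.

3.08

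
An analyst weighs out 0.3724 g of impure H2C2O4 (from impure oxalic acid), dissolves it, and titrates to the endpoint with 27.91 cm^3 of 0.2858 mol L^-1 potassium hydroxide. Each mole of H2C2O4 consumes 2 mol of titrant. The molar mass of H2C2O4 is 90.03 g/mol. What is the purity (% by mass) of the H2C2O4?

n(KOH) = 0.2858 x 0.02791 = 0.007977 mol.
n(H2C2O4) = 0.007977 / 2 = 0.003988 mol.
mass of H2C2O4 = 0.003988 x 90.03 = 0.3591 g.
% purity = 0.3591 / 0.3724 x 100 = 96.4%.

96.4%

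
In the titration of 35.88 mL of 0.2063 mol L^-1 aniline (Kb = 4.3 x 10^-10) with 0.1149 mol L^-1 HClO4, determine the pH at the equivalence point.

n(C6H5NH2) = 0.2063 x 0.03588 = 0.007402 mol; V(HClO4) at equivalence = 0.007402/0.1149 = 0.06442 L.
At equivalence the base is fully converted to C6H5NH3+; total volume = 0.1003 L, so [C6H5NH3+] = 0.007402/0.1003 = 0.07380 M.
Ka(C6H5NH3+) = Kw/Kb = 1.0e-14 / 4.3 x 10^-10 = 2.33e-5.
[H^+] = sqrt(Ka x [C6H5NH3+]) = sqrt(2.33e-5 x 0.07380) = 0.00131 M.
pH = -log(0.00131) = 2.88.

2.88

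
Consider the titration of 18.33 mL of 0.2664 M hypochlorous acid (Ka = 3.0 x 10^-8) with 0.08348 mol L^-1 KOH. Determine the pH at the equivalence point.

n(HClO) = 0.2664 x 0.01833 = 0.004883 mol; V(KOH) at equivalence = 0.004883/0.08348 = 0.05849 L.
At equivalence all the acid is converted to ClO-; total volume = 0.01833 + 0.05849 = 0.07682 L, so [ClO-] = 0.004883/0.07682 = 0.06356 M.
Kb = Kw/Ka = 1.0e-14 / 3.0 x 10^-8 = 3.33e-7.
[OH^-] = sqrt(Kb x [ClO-]) = sqrt(3.33e-7 x 0.06356) = 0.000146 M.
pOH = 3.84, so pH = 14.00 - 3.84 = 10.16.

10.16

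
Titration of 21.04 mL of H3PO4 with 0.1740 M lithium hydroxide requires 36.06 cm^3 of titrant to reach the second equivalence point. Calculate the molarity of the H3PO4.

n(LiOH) = 0.1740 x 0.03606 = 0.006274 mol.
At the second equivalence point, 2 mol OH^- react per mol H3PO4, so n(H3PO4) = 0.006274 / 2 = 0.003137 mol.
[H3PO4] = 0.003137 / 0.02104 L = 0.149 M.

0.149 M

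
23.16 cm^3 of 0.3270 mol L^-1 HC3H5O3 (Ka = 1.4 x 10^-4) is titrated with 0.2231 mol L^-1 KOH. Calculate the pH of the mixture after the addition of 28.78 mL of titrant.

4.60

Initial n(HC3H5O3) = 0.3270 x 0.02316 = 0.007573 mol.
n(KOH) added = 0.2231 x 0.02878 = 0.006421 mol, converting that many moles of HC3H5O3 to C3H5O3-.
Remaining n(HC3H5O3) = 0.001153 mol; n(C3H5O3-) = 0.006421 mol.
By Henderson-Hasselbalch, pH = pKa + log([A^-]/[HA]) = 3.85 + log(0.006421/0.001153) = 3.85 + (+0.75) = 4.60.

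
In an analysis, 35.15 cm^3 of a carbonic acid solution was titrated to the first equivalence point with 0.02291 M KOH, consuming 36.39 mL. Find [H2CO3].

n(KOH) = 0.02291 x 0.03639 = 0.0008337 mol.
At the first equivalence point, 1 mol OH^- react per mol H2CO3, so n(H2CO3) = 0.0008337 / 1 = 0.0008337 mol.
[H2CO3] = 0.0008337 / 0.03515 L = 0.0237 M.

0.0237 M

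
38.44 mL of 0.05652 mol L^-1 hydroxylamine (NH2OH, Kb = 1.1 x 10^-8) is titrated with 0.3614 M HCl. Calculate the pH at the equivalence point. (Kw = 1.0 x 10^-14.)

3.68

n(NH2OH) = 0.05652 x 0.03844 = 0.002173 mol; V(HCl) at equivalence = 0.002173/0.3614 = 0.006012 L.
At equivalence the base is fully converted to NH3OH+; total volume = 0.04445 L, so [NH3OH+] = 0.002173/0.04445 = 0.04888 M.
Ka(NH3OH+) = Kw/Kb = 1.0e-14 / 1.1 x 10^-8 = 9.09e-7.
[H^+] = sqrt(Ka x [NH3OH+]) = sqrt(9.09e-7 x 0.04888) = 0.000211 M.
pH = -log(0.000211) = 3.68.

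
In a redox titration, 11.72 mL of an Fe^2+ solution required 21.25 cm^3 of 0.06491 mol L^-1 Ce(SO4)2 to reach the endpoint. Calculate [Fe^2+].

n(Ce(SO4)2) = 0.06491 x 0.02125 = 0.001379 mol.
From the balanced equation, 1 mol Ce(SO4)2 reacts with 1 mol Fe^2+, so n(Fe^2+) = 0.001379 x 1/1 = 0.001379 mol.
[Fe^2+] = 0.001379 / 0.01172 L = 0.118 M.

0.118 M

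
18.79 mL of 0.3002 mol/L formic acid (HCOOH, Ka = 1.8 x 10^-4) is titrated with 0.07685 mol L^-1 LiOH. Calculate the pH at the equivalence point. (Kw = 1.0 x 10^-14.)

8.27

n(HCOOH) = 0.3002 x 0.01879 = 0.005641 mol; V(LiOH) at equivalence = 0.005641/0.07685 = 0.07340 L.
At equivalence all the acid is converted to HCOO-; total volume = 0.01879 + 0.07340 = 0.09219 L, so [HCOO-] = 0.005641/0.09219 = 0.06119 M.
Kb = Kw/Ka = 1.0e-14 / 1.8 x 10^-4 = 5.56e-11.
[OH^-] = sqrt(Kb x [HCOO-]) = sqrt(5.56e-11 x 0.06119) = 1.84e-6 M.
pOH = 5.73, so pH = 14.00 - 5.73 = 8.27.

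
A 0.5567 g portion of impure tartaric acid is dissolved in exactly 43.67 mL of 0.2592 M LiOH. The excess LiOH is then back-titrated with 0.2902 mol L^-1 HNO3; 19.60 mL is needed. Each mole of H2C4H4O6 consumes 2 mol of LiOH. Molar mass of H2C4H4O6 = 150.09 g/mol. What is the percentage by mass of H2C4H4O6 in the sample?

Total n(LiOH) added = 0.2592 x 0.04367 = 0.01132 mol.
n(HNO3) used = 0.2902 x 0.01960 = 0.005688 mol, which equals the excess n(LiOH).
So n(LiOH) consumed by the sample = 0.01132 - 0.005688 = 0.005631 mol.
n(H2C4H4O6) = 0.005631 / 2 = 0.002816 mol.
mass H2C4H4O6 = 0.002816 x 150.09 = 0.4226 g, so %H2C4H4O6 = 0.4226/0.5567 x 100 = 75.9%.

75.9%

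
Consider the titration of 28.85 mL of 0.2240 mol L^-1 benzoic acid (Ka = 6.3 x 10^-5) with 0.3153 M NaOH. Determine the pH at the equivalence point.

n(C6H5COOH) = 0.2240 x 0.02885 = 0.006462 mol; V(NaOH) at equivalence = 0.006462/0.3153 = 0.02050 L.
At equivalence all the acid is converted to C6H5COO-; total volume = 0.02885 + 0.02050 = 0.04935 L, so [C6H5COO-] = 0.006462/0.04935 = 0.1310 M.
Kb = Kw/Ka = 1.0e-14 / 6.3 x 10^-5 = 1.59e-10.
[OH^-] = sqrt(Kb x [C6H5COO-]) = sqrt(1.59e-10 x 0.1310) = 4.56e-6 M.
pOH = 5.34, so pH = 14.00 - 5.34 = 8.66.

8.66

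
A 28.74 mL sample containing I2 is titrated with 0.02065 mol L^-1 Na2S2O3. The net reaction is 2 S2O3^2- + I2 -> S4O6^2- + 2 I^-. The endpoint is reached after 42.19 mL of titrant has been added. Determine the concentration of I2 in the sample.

0.0152 M

n(Na2S2O3) = 0.02065 x 0.04219 = 0.0008712 mol.
From the balanced equation, 2 mol Na2S2O3 reacts with 1 mol I2, so n(I2) = 0.0008712 x 1/2 = 0.0004356 mol.
[I2] = 0.0004356 / 0.02874 L = 0.0152 M.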